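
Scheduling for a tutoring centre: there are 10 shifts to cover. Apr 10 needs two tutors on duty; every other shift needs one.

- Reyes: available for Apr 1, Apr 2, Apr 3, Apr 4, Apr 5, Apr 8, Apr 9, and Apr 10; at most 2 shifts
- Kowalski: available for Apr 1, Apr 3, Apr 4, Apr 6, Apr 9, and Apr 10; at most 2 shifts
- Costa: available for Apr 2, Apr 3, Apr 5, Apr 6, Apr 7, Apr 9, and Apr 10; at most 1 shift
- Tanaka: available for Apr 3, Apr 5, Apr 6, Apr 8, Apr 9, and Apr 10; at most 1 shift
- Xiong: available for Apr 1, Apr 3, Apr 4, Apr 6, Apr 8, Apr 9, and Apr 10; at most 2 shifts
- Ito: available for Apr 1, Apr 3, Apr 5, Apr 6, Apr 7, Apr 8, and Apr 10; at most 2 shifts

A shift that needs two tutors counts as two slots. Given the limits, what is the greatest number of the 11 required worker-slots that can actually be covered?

Total capacity across all tutors is 2+2+1+1+2+2 = 10, and 11 slots are needed, so at most 10 can be filled.
An assignment achieving 10: Apr 1→Kowalski, Apr 2→Reyes, Apr 3→Ito, Apr 4→Reyes, Apr 5→Tanaka, Apr 6→Kowalski, Apr 7→Costa, Apr 8→Xiong, Apr 9→Xiong, Apr 10→Ito.
Loads: Reyes 2/2, Kowalski 2/2, Costa 1/1, Tanaka 1/1, Xiong 2/2, Ito 2/2.

10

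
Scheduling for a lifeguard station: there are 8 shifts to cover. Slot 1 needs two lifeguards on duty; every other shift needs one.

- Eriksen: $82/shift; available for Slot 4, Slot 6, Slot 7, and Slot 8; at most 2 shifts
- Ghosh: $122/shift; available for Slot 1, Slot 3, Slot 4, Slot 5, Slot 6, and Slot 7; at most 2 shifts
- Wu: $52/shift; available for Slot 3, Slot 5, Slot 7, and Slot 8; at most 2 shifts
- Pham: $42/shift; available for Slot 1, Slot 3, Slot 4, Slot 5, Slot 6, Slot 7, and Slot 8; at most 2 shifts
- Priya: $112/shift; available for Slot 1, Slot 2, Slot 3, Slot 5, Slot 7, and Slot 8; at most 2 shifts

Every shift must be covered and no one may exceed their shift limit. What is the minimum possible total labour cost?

Slot 2 can only be covered by Priya, so that assignment is forced.
Picking the cheapest available lifeguard for each shift independently would cost $518, but that ignores the shift limits.
An optimal schedule: Slot 1→Pham+Priya, Slot 2→Priya, Slot 3→Wu, Slot 4→Pham, Slot 5→Wu, Slot 6→Eriksen, Slot 7→Ghosh, Slot 8→Eriksen.
Total: 42 + 112 + 112 + 52 + 42 + 52 + 82 + 122 + 82 = $698.

$698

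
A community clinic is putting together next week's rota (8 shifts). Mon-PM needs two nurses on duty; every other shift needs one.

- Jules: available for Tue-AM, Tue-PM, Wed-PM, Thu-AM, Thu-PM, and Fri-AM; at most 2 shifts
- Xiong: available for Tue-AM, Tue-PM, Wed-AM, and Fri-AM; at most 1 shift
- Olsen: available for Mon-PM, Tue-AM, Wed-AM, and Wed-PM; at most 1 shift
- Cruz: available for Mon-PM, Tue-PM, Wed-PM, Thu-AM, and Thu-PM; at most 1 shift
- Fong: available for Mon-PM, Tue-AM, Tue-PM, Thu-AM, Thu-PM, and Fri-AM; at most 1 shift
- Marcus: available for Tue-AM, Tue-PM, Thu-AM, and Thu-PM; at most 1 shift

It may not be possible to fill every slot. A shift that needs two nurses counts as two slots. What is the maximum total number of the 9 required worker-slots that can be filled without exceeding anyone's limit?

7

Total capacity across all nurses is 2+1+1+1+1+1 = 7, and 9 slots are needed, so at most 7 can be filled.
An assignment achieving 7: Mon-PM→Olsen+Cruz, Wed-AM→Xiong, Wed-PM→Jules, Thu-AM→Fong, Thu-PM→Marcus, Fri-AM→Jules.
Loads: Jules 2/2, Xiong 1/1, Olsen 1/1, Cruz 1/1, Fong 1/1, Marcus 1/1.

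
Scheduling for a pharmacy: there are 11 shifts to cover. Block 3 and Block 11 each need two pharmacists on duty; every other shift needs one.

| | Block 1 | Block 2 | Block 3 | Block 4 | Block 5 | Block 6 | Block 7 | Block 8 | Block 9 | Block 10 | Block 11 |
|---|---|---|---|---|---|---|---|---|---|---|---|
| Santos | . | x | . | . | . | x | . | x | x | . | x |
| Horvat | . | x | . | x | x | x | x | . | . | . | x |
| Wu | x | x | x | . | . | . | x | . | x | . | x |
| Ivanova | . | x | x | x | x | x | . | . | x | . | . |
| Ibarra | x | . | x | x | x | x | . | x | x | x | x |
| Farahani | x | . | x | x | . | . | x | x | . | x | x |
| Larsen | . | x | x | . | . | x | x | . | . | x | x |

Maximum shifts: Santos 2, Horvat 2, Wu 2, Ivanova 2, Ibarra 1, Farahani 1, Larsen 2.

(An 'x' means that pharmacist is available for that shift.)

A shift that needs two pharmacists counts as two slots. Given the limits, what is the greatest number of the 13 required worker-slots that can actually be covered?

Total capacity across all pharmacists is 2+2+2+2+1+1+2 = 12, and 13 slots are needed, so at most 12 can be filled.
An assignment achieving 12: Block 1→Wu, Block 2→Ivanova, Block 3→Ivanova+Farahani, Block 4→Horvat, Block 5→Horvat, Block 6→Larsen, Block 7→Wu, Block 8→Santos, Block 9→Santos, Block 10→Ibarra, Block 11→Larsen.
Loads: Santos 2/2, Horvat 2/2, Wu 2/2, Ivanova 2/2, Ibarra 1/1, Farahani 1/1, Larsen 2/2.

12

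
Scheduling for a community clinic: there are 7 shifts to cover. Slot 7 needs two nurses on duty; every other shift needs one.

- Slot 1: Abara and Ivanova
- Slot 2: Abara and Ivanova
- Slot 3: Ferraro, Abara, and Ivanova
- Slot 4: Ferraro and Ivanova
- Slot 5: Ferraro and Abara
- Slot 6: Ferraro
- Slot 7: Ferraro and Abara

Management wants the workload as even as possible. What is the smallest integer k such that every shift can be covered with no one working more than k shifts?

3

With 3 nurses and 8 worker-slots to fill, someone must work at least ⌈8/3⌉ = 3 shifts, so k ≥ 3.
k = 3 works: Slot 1→Abara, Slot 2→Abara, Slot 3→Ivanova, Slot 4→Ivanova, Slot 5→Ferraro, Slot 6→Ferraro, Slot 7→Ferraro+Abara.
Loads: Ferraro 3, Abara 3, Ivanova 2 — all ≤ 3.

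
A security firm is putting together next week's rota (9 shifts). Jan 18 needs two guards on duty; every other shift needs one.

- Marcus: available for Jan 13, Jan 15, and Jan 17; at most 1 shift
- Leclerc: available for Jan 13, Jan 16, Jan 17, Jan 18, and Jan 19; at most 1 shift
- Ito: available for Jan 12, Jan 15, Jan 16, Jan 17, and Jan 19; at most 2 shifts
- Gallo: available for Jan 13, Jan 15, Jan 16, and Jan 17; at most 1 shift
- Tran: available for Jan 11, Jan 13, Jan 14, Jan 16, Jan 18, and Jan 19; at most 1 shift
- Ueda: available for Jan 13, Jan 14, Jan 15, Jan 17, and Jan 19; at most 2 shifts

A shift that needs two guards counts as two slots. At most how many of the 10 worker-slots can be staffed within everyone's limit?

8

Total capacity across all guards is 1+1+2+1+1+2 = 8, and 10 slots are needed, so at most 8 can be filled.
An assignment achieving 8: Jan 11→Tran, Jan 12→Ito, Jan 13→Gallo, Jan 14→Ueda, Jan 15→Marcus, Jan 16→Ito, Jan 18→Leclerc, Jan 19→Ueda.
Loads: Marcus 1/1, Leclerc 1/1, Ito 2/2, Gallo 1/1, Tran 1/1, Ueda 2/2.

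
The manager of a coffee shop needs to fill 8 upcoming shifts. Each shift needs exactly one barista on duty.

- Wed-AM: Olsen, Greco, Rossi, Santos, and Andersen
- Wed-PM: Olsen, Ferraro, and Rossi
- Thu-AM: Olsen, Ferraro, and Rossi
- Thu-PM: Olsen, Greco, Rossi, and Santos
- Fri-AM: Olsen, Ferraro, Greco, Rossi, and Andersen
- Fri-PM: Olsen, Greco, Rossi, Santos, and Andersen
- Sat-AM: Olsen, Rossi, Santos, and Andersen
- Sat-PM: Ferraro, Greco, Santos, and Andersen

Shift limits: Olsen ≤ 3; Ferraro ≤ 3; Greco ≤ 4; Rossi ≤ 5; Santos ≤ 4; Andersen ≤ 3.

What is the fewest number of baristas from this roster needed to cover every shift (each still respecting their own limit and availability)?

2

8 slots to fill and no one can take more than 5, so at least ⌈8/5⌉ = 2 baristas are needed.
Ferraro and Rossi alone can cover everything: Wed-AM→Rossi, Wed-PM→Ferraro, Thu-AM→Ferraro, Thu-PM→Rossi, Fri-AM→Rossi, Fri-PM→Rossi, Sat-AM→Rossi, Sat-PM→Ferraro.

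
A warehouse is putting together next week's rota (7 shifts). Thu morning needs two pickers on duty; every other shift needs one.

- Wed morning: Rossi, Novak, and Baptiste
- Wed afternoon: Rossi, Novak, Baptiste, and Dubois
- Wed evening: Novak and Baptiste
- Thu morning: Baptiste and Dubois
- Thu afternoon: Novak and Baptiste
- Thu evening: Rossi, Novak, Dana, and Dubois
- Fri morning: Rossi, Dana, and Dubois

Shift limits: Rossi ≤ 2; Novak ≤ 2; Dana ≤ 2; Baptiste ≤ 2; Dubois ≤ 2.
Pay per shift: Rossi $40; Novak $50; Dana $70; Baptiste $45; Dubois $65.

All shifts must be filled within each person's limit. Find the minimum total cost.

Thu morning can only be covered by Baptiste and Dubois, so that assignment is forced.
Picking the cheapest available picker for each shift independently would cost $360, but that ignores the shift limits.
An optimal schedule: Wed morning→Rossi, Wed afternoon→Novak, Wed evening→Baptiste, Thu morning→Baptiste+Dubois, Thu afternoon→Novak, Thu evening→Dubois, Fri morning→Rossi.
Total: 40 + 50 + 45 + 45 + 65 + 50 + 65 + 40 = $400.

$400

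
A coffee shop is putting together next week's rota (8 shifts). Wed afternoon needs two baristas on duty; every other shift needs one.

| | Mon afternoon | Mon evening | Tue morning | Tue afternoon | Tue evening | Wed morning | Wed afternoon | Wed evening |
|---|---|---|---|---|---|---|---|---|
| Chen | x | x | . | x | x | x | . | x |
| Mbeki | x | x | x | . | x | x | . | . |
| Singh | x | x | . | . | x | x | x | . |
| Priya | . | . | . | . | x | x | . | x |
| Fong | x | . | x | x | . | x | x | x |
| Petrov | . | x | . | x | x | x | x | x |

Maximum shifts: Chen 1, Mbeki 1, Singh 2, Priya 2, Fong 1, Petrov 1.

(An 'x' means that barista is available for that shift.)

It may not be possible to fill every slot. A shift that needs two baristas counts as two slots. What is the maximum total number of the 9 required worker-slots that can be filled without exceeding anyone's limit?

Total capacity across all baristas is 1+1+2+2+1+1 = 8, and 9 slots are needed, so at most 8 can be filled.
An assignment achieving 8: Mon afternoon→Singh, Mon evening→Petrov, Tue morning→Mbeki, Tue afternoon→Chen, Tue evening→Priya, Wed afternoon→Singh+Fong, Wed evening→Priya.
Loads: Chen 1/1, Mbeki 1/1, Singh 2/2, Priya 2/2, Fong 1/1, Petrov 1/1.

8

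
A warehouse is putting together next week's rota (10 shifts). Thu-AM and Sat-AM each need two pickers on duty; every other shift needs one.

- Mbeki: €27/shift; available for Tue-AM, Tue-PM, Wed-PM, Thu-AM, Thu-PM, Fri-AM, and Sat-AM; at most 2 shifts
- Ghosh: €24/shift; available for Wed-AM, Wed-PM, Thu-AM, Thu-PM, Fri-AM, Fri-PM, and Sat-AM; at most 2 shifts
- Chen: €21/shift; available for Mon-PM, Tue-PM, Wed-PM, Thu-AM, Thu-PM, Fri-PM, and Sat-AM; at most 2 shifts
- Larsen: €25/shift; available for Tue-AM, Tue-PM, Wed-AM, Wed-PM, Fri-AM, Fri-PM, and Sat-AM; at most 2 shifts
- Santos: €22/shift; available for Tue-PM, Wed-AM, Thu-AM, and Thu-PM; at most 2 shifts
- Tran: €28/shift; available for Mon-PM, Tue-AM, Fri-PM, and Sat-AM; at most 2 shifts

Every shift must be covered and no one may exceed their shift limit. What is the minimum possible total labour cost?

€294

Picking the cheapest available picker for each shift independently would cost €264, but that ignores the shift limits.
An optimal schedule: Mon-PM→Chen, Tue-AM→Mbeki, Tue-PM→Chen, Wed-AM→Ghosh, Wed-PM→Larsen, Thu-AM→Ghosh+Santos, Thu-PM→Santos, Fri-AM→Mbeki, Fri-PM→Tran, Sat-AM→Larsen+Tran.
Total: 21 + 27 + 21 + 24 + 25 + 24 + 22 + 22 + 27 + 28 + 25 + 28 = €294.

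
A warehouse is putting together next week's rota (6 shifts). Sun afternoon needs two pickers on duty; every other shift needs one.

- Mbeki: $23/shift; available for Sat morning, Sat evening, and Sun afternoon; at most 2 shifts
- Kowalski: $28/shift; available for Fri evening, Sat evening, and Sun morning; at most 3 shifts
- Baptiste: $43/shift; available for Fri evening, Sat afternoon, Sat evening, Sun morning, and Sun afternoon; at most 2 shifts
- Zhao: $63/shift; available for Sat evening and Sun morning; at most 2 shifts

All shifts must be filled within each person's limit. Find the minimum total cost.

Sat morning can only be covered by Mbeki, so that assignment is forced.
Sat afternoon can only be covered by Baptiste, so that assignment is forced.
Sun afternoon can only be covered by Mbeki and Baptiste, so that assignment is forced.
Picking the cheapest available picker for each shift independently would cost $211, but that ignores the shift limits.
An optimal schedule: Fri evening→Kowalski, Sat morning→Mbeki, Sat afternoon→Baptiste, Sat evening→Kowalski, Sun morning→Kowalski, Sun afternoon→Mbeki+Baptiste.
Total: 28 + 23 + 43 + 28 + 28 + 23 + 43 = $216.

$216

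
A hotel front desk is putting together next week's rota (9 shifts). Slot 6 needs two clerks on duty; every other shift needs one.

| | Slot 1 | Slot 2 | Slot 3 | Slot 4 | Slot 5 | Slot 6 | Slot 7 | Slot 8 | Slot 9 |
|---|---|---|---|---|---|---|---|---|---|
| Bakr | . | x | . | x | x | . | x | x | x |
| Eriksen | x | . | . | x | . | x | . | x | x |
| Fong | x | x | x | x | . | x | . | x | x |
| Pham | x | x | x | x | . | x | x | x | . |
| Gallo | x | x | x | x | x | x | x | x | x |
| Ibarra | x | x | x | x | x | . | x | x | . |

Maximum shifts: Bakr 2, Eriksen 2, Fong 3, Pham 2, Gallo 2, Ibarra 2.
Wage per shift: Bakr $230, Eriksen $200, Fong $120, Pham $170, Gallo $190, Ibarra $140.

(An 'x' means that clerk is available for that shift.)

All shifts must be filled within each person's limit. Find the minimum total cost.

$1560

Picking the cheapest available clerk for each shift independently would cost $1290, but that ignores the shift limits.
An optimal schedule: Slot 1→Fong, Slot 2→Pham, Slot 3→Fong, Slot 4→Pham, Slot 5→Ibarra, Slot 6→Gallo+Eriksen, Slot 7→Ibarra, Slot 8→Gallo, Slot 9→Fong.
Total: 120 + 170 + 120 + 170 + 140 + 190 + 200 + 140 + 190 + 120 = $1560.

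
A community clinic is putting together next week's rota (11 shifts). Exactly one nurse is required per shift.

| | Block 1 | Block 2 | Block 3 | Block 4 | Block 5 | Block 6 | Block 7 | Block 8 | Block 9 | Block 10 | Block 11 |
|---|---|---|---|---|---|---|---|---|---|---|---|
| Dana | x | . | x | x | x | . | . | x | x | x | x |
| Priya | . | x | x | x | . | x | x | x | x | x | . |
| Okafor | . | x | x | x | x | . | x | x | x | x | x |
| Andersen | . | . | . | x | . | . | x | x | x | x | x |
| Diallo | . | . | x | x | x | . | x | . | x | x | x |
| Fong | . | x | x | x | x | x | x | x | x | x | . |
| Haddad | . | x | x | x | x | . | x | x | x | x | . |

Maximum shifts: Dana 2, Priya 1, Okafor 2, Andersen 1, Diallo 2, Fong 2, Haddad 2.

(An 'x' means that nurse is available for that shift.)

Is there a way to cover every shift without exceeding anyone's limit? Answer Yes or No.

Yes

Block 1 can only be covered by Dana, so that assignment is forced.
One valid schedule: Block 1→Dana, Block 2→Okafor, Block 3→Diallo, Block 4→Diallo, Block 5→Okafor, Block 6→Priya, Block 7→Andersen, Block 8→Fong, Block 9→Fong, Block 10→Haddad, Block 11→Dana.
Loads: Dana 2/2, Priya 1/1, Okafor 2/2, Andersen 1/1, Diallo 2/2, Fong 2/2, Haddad 1/2 — all within limits.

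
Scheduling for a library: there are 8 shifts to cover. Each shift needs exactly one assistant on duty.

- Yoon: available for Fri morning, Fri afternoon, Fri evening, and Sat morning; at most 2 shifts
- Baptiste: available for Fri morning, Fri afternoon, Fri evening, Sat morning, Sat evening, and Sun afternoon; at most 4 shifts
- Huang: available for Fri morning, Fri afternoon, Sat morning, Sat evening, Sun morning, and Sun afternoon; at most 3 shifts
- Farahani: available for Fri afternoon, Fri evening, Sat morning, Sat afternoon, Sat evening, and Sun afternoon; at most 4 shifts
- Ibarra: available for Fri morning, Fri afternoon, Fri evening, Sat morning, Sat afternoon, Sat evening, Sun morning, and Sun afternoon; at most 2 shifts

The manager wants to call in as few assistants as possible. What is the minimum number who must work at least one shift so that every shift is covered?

8 slots to fill and no one can take more than 4, so at least ⌈8/4⌉ = 2 assistants are needed.
No set of 2 assistants can cover every shift (each such set leaves at least one shift with no one available or exceeds a cap).
Yoon, Baptiste, and Ibarra alone can cover everything: Fri morning→Yoon, Fri afternoon→Yoon, Fri evening→Baptiste, Sat morning→Baptiste, Sat afternoon→Ibarra, Sat evening→Baptiste, Sun morning→Ibarra, Sun afternoon→Baptiste.

3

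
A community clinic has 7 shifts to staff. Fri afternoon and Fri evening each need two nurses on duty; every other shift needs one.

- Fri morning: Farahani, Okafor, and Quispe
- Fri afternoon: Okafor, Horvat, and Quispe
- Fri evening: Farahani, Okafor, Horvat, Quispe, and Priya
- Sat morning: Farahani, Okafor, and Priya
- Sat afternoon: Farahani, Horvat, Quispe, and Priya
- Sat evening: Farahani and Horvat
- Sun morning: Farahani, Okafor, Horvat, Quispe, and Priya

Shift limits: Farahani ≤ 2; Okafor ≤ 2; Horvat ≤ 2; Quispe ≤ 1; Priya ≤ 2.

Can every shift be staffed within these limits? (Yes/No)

One valid schedule: Fri morning→Farahani, Fri afternoon→Okafor+Horvat, Fri evening→Quispe+Priya, Sat morning→Okafor, Sat afternoon→Horvat, Sat evening→Farahani, Sun morning→Priya.
Loads: Farahani 2/2, Okafor 2/2, Horvat 2/2, Quispe 1/1, Priya 2/2 — all within limits.

Yes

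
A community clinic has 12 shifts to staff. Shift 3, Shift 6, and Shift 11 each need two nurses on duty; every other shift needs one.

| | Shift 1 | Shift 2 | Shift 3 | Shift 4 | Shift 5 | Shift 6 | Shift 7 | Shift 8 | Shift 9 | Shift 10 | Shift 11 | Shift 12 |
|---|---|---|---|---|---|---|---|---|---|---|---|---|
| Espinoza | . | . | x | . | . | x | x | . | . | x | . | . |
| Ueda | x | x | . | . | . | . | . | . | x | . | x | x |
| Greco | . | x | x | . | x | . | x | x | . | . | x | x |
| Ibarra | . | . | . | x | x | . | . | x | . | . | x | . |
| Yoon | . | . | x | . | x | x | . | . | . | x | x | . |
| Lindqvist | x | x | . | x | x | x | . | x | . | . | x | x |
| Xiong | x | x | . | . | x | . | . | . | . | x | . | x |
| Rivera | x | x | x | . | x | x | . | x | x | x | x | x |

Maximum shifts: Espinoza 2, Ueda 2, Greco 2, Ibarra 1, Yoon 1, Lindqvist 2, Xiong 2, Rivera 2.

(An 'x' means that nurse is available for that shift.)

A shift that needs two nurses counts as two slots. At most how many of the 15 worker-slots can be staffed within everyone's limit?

Total capacity across all nurses is 2+2+2+1+1+2+2+2 = 14, and 15 slots are needed, so at most 14 can be filled.
An assignment achieving 14: Shift 1→Ueda, Shift 2→Lindqvist, Shift 3→Espinoza+Greco, Shift 4→Ibarra, Shift 5→Rivera, Shift 6→Yoon+Lindqvist, Shift 7→Espinoza, Shift 8→Greco, Shift 9→Ueda, Shift 10→Xiong, Shift 11→Rivera, Shift 12→Xiong.
Loads: Espinoza 2/2, Ueda 2/2, Greco 2/2, Ibarra 1/1, Yoon 1/1, Lindqvist 2/2, Xiong 2/2, Rivera 2/2.

14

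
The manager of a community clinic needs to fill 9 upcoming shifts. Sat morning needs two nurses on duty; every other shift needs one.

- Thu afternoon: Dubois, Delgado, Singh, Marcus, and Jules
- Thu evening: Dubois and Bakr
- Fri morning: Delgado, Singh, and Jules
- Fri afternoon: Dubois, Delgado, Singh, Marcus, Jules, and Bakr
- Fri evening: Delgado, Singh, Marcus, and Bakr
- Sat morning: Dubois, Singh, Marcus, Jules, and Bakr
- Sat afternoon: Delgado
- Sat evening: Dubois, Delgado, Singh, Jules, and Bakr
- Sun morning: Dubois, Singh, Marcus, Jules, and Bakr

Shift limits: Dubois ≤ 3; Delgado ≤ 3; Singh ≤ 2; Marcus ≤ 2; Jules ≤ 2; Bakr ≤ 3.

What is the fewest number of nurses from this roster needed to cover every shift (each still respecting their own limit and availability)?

10 slots to fill and no one can take more than 3, so at least ⌈10/3⌉ = 4 nurses are needed.
Dubois, Delgado, Singh, and Marcus alone can cover everything: Thu afternoon→Marcus, Thu evening→Dubois, Fri morning→Delgado, Fri afternoon→Marcus, Fri evening→Delgado, Sat morning→Dubois+Singh, Sat afternoon→Delgado, Sat evening→Dubois, Sun morning→Singh.

4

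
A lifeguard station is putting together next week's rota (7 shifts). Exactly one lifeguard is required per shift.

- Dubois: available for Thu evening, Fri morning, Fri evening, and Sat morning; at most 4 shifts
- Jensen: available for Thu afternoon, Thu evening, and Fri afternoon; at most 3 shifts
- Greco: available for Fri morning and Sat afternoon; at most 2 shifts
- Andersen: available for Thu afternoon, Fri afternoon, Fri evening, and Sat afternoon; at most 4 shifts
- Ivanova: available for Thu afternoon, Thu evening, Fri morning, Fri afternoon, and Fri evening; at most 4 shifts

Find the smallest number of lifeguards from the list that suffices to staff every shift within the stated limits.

2

7 slots to fill and no one can take more than 4, so at least ⌈7/4⌉ = 2 lifeguards are needed.
Dubois and Andersen alone can cover everything: Thu afternoon→Andersen, Thu evening→Dubois, Fri morning→Dubois, Fri afternoon→Andersen, Fri evening→Dubois, Sat morning→Dubois, Sat afternoon→Andersen.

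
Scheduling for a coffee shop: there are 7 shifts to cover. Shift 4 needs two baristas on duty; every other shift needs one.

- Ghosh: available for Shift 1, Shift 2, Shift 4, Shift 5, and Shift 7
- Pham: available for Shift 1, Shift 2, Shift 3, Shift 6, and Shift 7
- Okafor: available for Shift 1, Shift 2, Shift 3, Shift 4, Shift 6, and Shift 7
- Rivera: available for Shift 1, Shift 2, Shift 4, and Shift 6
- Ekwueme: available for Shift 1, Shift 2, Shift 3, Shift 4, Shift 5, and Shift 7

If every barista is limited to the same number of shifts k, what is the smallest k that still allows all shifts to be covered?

2

With 5 baristas and 8 worker-slots to fill, someone must work at least ⌈8/5⌉ = 2 shifts, so k ≥ 2.
k = 2 works: Shift 1→Okafor, Shift 2→Okafor, Shift 3→Pham, Shift 4→Rivera+Ekwueme, Shift 5→Ghosh, Shift 6→Pham, Shift 7→Ghosh.
Loads: Ghosh 2, Pham 2, Okafor 2, Rivera 1, Ekwueme 1 — all ≤ 2.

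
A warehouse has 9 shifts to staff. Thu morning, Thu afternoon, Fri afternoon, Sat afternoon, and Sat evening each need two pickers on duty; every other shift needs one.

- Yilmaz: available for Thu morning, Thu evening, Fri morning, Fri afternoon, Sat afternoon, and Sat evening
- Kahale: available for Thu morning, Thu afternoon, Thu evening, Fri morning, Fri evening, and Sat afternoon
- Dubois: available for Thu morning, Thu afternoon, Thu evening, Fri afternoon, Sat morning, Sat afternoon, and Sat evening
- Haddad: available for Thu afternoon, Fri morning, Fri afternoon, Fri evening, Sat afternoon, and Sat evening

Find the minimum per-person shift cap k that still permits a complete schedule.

With 4 pickers and 14 worker-slots to fill, someone must work at least ⌈14/4⌉ = 4 shifts, so k ≥ 4.
k = 4 works: Thu morning→Yilmaz+Kahale, Thu afternoon→Kahale+Dubois, Thu evening→Yilmaz, Fri morning→Yilmaz, Fri afternoon→Yilmaz+Dubois, Fri evening→Kahale, Sat morning→Dubois, Sat afternoon→Kahale+Haddad, Sat evening→Dubois+Haddad.
Loads: Yilmaz 4, Kahale 4, Dubois 4, Haddad 2 — all ≤ 4.

4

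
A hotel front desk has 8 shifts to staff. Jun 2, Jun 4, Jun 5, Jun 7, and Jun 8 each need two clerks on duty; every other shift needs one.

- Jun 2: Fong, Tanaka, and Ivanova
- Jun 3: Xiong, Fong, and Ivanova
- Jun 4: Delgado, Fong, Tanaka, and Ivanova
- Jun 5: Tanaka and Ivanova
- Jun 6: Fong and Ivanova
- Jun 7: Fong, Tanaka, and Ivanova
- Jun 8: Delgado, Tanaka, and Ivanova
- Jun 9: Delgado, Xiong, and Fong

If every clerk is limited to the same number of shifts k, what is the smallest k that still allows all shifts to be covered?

3

With 5 clerks and 13 worker-slots to fill, someone must work at least ⌈13/5⌉ = 3 shifts, so k ≥ 3.
k = 3 works: Jun 2→Fong+Tanaka, Jun 3→Xiong, Jun 4→Delgado+Ivanova, Jun 5→Tanaka+Ivanova, Jun 6→Fong, Jun 7→Fong+Tanaka, Jun 8→Delgado+Ivanova, Jun 9→Delgado.
Loads: Delgado 3, Xiong 1, Fong 3, Tanaka 3, Ivanova 3 — all ≤ 3.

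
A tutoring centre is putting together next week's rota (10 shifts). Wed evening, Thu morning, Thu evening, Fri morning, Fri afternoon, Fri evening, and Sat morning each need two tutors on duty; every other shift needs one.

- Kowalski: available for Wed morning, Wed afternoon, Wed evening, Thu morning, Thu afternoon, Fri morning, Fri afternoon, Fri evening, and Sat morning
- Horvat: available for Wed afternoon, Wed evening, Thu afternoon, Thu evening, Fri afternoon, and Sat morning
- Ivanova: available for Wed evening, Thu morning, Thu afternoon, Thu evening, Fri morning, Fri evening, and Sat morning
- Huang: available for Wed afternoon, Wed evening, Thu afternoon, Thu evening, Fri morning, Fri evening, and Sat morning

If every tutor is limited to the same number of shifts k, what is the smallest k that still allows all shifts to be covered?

With 4 tutors and 17 worker-slots to fill, someone must work at least ⌈17/4⌉ = 5 shifts, so k ≥ 5.
k = 5 works: Wed morning→Kowalski, Wed afternoon→Kowalski, Wed evening→Horvat+Ivanova, Thu morning→Kowalski+Ivanova, Thu afternoon→Horvat, Thu evening→Horvat+Ivanova, Fri morning→Kowalski+Ivanova, Fri afternoon→Kowalski+Horvat, Fri evening→Ivanova+Huang, Sat morning→Horvat+Huang.
Loads: Kowalski 5, Horvat 5, Ivanova 5, Huang 2 — all ≤ 5.

5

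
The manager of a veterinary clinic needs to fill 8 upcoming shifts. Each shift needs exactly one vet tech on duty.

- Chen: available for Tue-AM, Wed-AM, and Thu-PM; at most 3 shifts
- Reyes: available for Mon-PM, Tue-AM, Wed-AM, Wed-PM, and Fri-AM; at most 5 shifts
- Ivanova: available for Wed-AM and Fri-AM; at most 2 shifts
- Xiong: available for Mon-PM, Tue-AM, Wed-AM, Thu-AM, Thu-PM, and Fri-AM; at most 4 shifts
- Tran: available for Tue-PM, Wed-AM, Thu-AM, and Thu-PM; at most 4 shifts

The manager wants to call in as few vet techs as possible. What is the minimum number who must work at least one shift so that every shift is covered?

8 slots to fill and no one can take more than 5, so at least ⌈8/5⌉ = 2 vet techs are needed.
Reyes and Tran alone can cover everything: Mon-PM→Reyes, Tue-AM→Reyes, Tue-PM→Tran, Wed-AM→Reyes, Wed-PM→Reyes, Thu-AM→Tran, Thu-PM→Tran, Fri-AM→Reyes.

2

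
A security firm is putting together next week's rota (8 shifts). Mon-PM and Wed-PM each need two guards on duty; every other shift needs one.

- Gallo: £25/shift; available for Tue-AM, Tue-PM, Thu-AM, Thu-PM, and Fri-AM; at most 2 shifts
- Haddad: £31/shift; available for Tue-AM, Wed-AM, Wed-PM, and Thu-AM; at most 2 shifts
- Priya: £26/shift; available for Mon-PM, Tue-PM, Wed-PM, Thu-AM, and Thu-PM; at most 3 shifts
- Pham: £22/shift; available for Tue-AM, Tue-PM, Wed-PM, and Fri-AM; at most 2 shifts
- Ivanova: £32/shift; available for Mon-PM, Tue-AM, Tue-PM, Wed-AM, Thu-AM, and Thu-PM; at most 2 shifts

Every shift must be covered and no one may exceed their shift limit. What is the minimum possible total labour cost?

£266

Mon-PM can only be covered by Priya and Ivanova, so that assignment is forced.
Picking the cheapest available guard for each shift independently would cost £253, but that ignores the shift limits.
An optimal schedule: Mon-PM→Priya+Ivanova, Tue-AM→Gallo, Tue-PM→Priya, Wed-AM→Haddad, Wed-PM→Pham+Priya, Thu-AM→Haddad, Thu-PM→Gallo, Fri-AM→Pham.
Total: 26 + 32 + 25 + 26 + 31 + 22 + 26 + 31 + 25 + 22 = £266.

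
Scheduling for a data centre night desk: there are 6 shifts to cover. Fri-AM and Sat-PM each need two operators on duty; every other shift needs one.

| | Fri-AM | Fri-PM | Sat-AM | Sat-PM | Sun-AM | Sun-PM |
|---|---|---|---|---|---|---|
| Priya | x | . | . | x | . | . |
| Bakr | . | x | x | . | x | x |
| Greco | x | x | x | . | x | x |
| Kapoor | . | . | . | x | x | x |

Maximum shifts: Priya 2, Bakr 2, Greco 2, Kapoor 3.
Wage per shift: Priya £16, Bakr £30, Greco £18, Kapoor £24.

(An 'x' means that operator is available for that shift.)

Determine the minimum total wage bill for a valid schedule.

£170

Fri-AM can only be covered by Priya and Greco, so that assignment is forced.
Sat-PM can only be covered by Priya and Kapoor, so that assignment is forced.
Picking the cheapest available operator for each shift independently would cost £146, but that ignores the shift limits.
An optimal schedule: Fri-AM→Priya+Greco, Fri-PM→Greco, Sat-AM→Bakr, Sat-PM→Priya+Kapoor, Sun-AM→Kapoor, Sun-PM→Kapoor.
Total: 16 + 18 + 18 + 30 + 16 + 24 + 24 + 24 = £170.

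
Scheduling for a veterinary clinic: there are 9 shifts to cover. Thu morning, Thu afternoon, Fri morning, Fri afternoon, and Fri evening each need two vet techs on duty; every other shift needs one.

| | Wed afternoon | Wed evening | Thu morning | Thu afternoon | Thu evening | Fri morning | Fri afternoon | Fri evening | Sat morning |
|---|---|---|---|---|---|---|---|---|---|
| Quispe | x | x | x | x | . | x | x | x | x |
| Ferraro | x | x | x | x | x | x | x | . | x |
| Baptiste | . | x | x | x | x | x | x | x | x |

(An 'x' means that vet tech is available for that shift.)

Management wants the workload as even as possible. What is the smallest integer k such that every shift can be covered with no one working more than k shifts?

5

With 3 vet techs and 14 worker-slots to fill, someone must work at least ⌈14/3⌉ = 5 shifts, so k ≥ 5.
k = 5 works: Wed afternoon→Quispe, Wed evening→Quispe, Thu morning→Quispe+Ferraro, Thu afternoon→Quispe+Ferraro, Thu evening→Ferraro, Fri morning→Ferraro+Baptiste, Fri afternoon→Ferraro+Baptiste, Fri evening→Quispe+Baptiste, Sat morning→Baptiste.
Loads: Quispe 5, Ferraro 5, Baptiste 4 — all ≤ 5.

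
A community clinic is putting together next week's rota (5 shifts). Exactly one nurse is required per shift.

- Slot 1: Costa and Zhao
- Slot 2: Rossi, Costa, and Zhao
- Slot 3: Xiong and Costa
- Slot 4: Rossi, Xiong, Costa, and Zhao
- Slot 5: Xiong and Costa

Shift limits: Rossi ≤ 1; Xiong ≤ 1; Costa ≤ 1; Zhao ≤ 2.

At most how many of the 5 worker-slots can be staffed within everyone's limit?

Total capacity across all nurses is 1+1+1+2 = 5, and 5 slots are needed, so at most 5 can be filled.
An assignment achieving 5: Slot 1→Zhao, Slot 2→Rossi, Slot 3→Xiong, Slot 4→Zhao, Slot 5→Costa.
Loads: Rossi 1/1, Xiong 1/1, Costa 1/1, Zhao 2/2.

5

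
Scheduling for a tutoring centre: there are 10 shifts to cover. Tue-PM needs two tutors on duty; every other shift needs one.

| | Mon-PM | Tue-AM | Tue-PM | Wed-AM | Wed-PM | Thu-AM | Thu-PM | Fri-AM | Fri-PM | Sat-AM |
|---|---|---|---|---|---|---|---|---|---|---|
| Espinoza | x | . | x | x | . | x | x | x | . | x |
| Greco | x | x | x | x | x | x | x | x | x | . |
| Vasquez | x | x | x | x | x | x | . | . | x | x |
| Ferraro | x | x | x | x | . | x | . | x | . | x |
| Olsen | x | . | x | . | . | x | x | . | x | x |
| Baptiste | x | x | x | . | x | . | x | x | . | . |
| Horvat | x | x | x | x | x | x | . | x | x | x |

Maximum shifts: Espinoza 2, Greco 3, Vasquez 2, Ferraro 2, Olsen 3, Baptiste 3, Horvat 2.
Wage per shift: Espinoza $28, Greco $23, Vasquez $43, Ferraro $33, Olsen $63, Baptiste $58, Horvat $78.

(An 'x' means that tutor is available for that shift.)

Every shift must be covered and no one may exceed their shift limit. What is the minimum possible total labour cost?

Picking the cheapest available tutor for each shift independently would cost $263, but that ignores the shift limits.
An optimal schedule: Mon-PM→Baptiste, Tue-AM→Ferraro, Tue-PM→Vasquez+Baptiste, Wed-AM→Espinoza, Wed-PM→Greco, Thu-AM→Vasquez, Thu-PM→Greco, Fri-AM→Espinoza, Fri-PM→Greco, Sat-AM→Ferraro.
Total: 58 + 33 + 43 + 58 + 28 + 23 + 43 + 23 + 28 + 23 + 33 = $393.

$393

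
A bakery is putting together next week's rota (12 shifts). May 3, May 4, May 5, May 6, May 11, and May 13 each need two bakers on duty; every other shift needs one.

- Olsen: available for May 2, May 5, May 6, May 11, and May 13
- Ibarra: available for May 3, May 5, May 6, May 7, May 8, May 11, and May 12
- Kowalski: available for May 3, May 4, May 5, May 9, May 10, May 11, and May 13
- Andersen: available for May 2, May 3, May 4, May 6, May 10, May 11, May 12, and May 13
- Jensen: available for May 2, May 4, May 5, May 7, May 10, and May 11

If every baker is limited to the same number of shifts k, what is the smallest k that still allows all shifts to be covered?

4

With 5 bakers and 18 worker-slots to fill, someone must work at least ⌈18/5⌉ = 4 shifts, so k ≥ 4.
k = 4 works: May 2→Olsen, May 3→Ibarra+Kowalski, May 4→Kowalski+Andersen, May 5→Olsen+Jensen, May 6→Olsen+Andersen, May 7→Ibarra, May 8→Ibarra, May 9→Kowalski, May 10→Kowalski, May 11→Andersen+Jensen, May 12→Ibarra, May 13→Olsen+Andersen.
Loads: Olsen 4, Ibarra 4, Kowalski 4, Andersen 4, Jensen 2 — all ≤ 4.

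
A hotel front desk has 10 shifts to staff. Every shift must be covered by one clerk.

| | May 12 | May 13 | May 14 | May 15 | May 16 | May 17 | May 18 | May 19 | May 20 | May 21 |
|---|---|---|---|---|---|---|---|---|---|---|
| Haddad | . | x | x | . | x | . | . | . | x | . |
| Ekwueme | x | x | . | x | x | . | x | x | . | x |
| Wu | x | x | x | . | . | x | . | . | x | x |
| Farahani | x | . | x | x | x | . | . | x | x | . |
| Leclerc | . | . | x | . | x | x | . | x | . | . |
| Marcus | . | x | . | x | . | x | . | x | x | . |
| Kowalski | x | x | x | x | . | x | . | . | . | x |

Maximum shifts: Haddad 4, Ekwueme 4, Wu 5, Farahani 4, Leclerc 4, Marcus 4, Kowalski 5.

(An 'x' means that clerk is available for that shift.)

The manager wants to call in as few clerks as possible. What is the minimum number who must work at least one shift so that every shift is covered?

3

10 slots to fill and no one can take more than 5, so at least ⌈10/5⌉ = 2 clerks are needed.
No set of 2 clerks can cover every shift (each such set leaves at least one shift with no one available or exceeds a cap).
Haddad, Ekwueme, and Wu alone can cover everything: May 12→Ekwueme, May 13→Haddad, May 14→Haddad, May 15→Ekwueme, May 16→Haddad, May 17→Wu, May 18→Ekwueme, May 19→Ekwueme, May 20→Haddad, May 21→Wu.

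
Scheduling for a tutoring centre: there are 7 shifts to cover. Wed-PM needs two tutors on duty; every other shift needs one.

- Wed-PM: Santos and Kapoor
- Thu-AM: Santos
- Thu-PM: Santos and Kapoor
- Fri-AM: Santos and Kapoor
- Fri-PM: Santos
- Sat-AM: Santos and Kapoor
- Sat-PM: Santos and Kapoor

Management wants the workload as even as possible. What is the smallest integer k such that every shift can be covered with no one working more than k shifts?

With 2 tutors and 8 worker-slots to fill, someone must work at least ⌈8/2⌉ = 4 shifts, so k ≥ 4.
k = 4 works: Wed-PM→Santos+Kapoor, Thu-AM→Santos, Thu-PM→Santos, Fri-AM→Kapoor, Fri-PM→Santos, Sat-AM→Kapoor, Sat-PM→Kapoor.
Loads: Santos 4, Kapoor 4 — all ≤ 4.

4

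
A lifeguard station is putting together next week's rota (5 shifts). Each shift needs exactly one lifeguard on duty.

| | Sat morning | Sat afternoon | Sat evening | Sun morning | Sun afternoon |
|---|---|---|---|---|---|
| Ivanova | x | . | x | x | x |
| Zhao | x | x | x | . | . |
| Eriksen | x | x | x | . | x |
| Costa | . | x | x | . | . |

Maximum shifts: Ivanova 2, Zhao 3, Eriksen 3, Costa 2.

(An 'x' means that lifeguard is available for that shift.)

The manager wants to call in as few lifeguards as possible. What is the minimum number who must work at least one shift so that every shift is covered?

5 slots to fill and no one can take more than 3, so at least ⌈5/3⌉ = 2 lifeguards are needed.
Ivanova and Zhao alone can cover everything: Sat morning→Zhao, Sat afternoon→Zhao, Sat evening→Zhao, Sun morning→Ivanova, Sun afternoon→Ivanova.

2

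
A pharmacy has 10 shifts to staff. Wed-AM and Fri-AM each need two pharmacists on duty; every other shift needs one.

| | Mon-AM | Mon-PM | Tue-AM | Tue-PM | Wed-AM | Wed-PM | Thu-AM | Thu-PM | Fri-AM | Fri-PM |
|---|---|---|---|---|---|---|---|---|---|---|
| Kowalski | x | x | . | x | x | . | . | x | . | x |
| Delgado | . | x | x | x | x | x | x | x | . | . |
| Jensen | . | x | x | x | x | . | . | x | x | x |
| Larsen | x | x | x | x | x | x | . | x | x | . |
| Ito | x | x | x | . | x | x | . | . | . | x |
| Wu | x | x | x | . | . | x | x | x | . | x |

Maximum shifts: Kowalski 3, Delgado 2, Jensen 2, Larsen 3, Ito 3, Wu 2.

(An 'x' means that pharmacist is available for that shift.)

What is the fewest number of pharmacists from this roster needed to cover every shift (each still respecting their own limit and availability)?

12 slots to fill and no one can take more than 3, so at least ⌈12/3⌉ = 4 pharmacists are needed.
Any 4 pharmacists together have capacity at most 3+3+3+2 = 11 < 12 slots, so 4 can never suffice.
Kowalski, Delgado, Jensen, Larsen, and Ito alone can cover everything: Mon-AM→Kowalski, Mon-PM→Ito, Tue-AM→Jensen, Tue-PM→Kowalski, Wed-AM→Larsen+Ito, Wed-PM→Delgado, Thu-AM→Delgado, Thu-PM→Larsen, Fri-AM→Jensen+Larsen, Fri-PM→Kowalski.

5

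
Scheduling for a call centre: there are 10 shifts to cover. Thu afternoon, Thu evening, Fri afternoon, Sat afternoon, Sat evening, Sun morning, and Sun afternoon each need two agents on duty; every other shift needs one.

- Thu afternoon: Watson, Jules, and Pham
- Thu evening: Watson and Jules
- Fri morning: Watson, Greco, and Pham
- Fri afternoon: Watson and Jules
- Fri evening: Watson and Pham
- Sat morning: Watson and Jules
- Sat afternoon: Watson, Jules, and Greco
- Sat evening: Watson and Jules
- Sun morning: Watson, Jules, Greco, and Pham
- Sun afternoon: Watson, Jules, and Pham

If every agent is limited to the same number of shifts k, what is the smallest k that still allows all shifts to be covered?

5

With 4 agents and 17 worker-slots to fill, someone must work at least ⌈17/4⌉ = 5 shifts, so k ≥ 5.
k = 5 works: Thu afternoon→Watson+Pham, Thu evening→Watson+Jules, Fri morning→Greco, Fri afternoon→Watson+Jules, Fri evening→Pham, Sat morning→Watson, Sat afternoon→Jules+Greco, Sat evening→Watson+Jules, Sun morning→Greco+Pham, Sun afternoon→Jules+Pham.
Loads: Watson 5, Jules 5, Greco 3, Pham 4 — all ≤ 5.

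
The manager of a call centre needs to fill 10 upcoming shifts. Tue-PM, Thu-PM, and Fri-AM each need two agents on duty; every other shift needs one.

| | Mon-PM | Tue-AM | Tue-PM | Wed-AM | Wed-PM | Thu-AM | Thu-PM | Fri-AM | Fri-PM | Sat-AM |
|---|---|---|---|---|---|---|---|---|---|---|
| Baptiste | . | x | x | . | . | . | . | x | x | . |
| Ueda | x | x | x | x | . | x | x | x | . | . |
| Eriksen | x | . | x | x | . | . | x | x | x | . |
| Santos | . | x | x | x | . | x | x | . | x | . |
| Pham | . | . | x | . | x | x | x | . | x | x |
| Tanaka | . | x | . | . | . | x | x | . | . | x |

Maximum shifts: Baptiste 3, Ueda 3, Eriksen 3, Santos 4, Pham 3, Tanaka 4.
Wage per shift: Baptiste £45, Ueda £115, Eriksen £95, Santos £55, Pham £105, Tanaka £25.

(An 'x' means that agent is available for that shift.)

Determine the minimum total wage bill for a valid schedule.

£695

Wed-PM can only be covered by Pham, so that assignment is forced.
Picking the cheapest available agent for each shift independently would cost £695, and that bound is achievable.
An optimal schedule: Mon-PM→Eriksen, Tue-AM→Tanaka, Tue-PM→Baptiste+Santos, Wed-AM→Santos, Wed-PM→Pham, Thu-AM→Tanaka, Thu-PM→Tanaka+Santos, Fri-AM→Baptiste+Eriksen, Fri-PM→Baptiste, Sat-AM→Tanaka.
Total: 95 + 25 + 45 + 55 + 55 + 105 + 25 + 25 + 55 + 45 + 95 + 45 + 25 = £695.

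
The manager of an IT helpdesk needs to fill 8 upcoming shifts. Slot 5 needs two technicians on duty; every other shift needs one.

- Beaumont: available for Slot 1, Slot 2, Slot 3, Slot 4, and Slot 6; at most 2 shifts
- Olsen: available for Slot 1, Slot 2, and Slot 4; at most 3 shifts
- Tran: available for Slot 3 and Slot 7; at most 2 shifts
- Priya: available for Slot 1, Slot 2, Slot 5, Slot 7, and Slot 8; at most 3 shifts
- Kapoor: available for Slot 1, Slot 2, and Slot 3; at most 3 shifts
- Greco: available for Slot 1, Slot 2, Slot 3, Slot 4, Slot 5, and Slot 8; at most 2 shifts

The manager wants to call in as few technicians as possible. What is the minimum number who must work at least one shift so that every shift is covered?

4

9 slots to fill and no one can take more than 3, so at least ⌈9/3⌉ = 3 technicians are needed.
No set of 3 technicians can cover every shift (each such set leaves at least one shift with no one available or exceeds a cap).
Beaumont, Olsen, Priya, and Greco alone can cover everything: Slot 1→Olsen, Slot 2→Olsen, Slot 3→Beaumont, Slot 4→Olsen, Slot 5→Priya+Greco, Slot 6→Beaumont, Slot 7→Priya, Slot 8→Priya.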